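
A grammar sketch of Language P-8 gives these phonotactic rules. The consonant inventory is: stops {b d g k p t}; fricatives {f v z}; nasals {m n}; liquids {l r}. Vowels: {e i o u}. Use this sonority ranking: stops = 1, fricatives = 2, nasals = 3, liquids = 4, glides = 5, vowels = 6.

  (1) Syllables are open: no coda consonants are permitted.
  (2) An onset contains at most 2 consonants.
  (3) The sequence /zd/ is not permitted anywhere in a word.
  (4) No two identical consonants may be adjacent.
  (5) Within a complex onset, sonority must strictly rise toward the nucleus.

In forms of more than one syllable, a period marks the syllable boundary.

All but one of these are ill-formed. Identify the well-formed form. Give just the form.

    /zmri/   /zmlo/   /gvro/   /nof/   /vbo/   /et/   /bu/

/bu/

/zmri/ — violates constraint 2: syllable 1 onset /zmr/ has 3 consonants (> 2) → ill-formed
/zmlo/ — violates constraint 2: syllable 1 onset /zml/ has 3 consonants (> 2) → ill-formed
/gvro/ — violates constraint 2: syllable 1 onset /gvr/ has 3 consonants (> 2) → ill-formed
/nof/ — violates constraint 1: syllable 1 coda /f/ has 1 consonant (> 0) → ill-formed
/vbo/ — violates constraint 5: syllable 1 onset /vb/: /v/ (fricative, 2) → /b/ (stop, 1) does not rise → ill-formed
/et/ — violates constraint 1: syllable 1 coda /t/ has 1 consonant (> 0) → ill-formed
/bu/ — σ1 onset /b/, coda /∅/ ok → well-formed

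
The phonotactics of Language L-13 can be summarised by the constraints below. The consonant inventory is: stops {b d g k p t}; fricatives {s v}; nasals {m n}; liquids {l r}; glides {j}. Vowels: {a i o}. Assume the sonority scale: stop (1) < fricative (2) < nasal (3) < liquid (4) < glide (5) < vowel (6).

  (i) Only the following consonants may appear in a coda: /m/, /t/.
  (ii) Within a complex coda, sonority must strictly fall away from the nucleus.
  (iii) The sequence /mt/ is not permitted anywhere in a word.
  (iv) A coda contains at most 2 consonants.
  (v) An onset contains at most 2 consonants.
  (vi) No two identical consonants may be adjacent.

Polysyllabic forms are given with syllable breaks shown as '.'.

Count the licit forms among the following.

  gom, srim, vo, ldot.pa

4

gom — σ1 onset /g/, coda /m/ ok → licit
srim — σ1 onset /sr/ (2C), coda /m/ ok → licit
vo — σ1 onset /v/, coda /∅/ ok → licit
ldot.pa — σ1 onset /ld/ (2C), coda /t/ ok; σ2 onset /p/, coda /∅/ ok → licit
Licit: gom, srim, vo, ldot.pa → 4.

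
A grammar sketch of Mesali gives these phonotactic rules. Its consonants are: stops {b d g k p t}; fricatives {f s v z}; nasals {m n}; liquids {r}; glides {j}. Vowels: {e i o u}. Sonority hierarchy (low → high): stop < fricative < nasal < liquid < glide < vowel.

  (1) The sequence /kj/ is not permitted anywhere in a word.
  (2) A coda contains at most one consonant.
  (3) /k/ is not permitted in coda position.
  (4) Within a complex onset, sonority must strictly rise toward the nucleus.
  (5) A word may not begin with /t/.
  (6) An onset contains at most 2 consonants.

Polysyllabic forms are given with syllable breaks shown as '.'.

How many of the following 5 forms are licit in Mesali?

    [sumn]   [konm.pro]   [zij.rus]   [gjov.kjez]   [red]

[sumn] — violates constraint 2: syllable 1 coda /mn/ has 2 consonants (> 1) → illicit
[konm.pro] — violates constraint 2: syllable 1 coda /nm/ has 2 consonants (> 1) → illicit
[zij.rus] — σ1 onset /z/, coda /j/ ok; σ2 onset /r/, coda /s/ ok → licit
[gjov.kjez] — violates constraint 1: contains banned sequence /kj/ → illicit
[red] — σ1 onset /r/, coda /d/ ok → licit
Licit: [zij.rus], [red] → 2.

2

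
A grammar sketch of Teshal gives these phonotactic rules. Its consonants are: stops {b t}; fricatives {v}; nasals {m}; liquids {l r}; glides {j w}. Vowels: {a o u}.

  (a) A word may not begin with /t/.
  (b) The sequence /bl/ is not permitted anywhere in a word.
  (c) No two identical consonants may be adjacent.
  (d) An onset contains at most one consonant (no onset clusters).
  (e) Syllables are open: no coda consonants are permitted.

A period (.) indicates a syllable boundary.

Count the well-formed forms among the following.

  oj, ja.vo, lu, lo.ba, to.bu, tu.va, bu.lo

4

oj — violates constraint (e): syllable 1 coda /j/ has 1 consonant (> 0) → ill-formed
ja.vo — σ1 onset /j/, coda /∅/ ok; σ2 onset /v/, coda /∅/ ok → well-formed
lu — σ1 onset /l/, coda /∅/ ok → well-formed
lo.ba — σ1 onset /l/, coda /∅/ ok; σ2 onset /b/, coda /∅/ ok → well-formed
to.bu — violates constraint (a): word begins with /t/ → ill-formed
tu.va — violates constraint (a): word begins with /t/ → ill-formed
bu.lo — σ1 onset /b/, coda /∅/ ok; σ2 onset /l/, coda /∅/ ok → well-formed
Well-formed: ja.vo, lu, lo.ba, bu.lo → 4.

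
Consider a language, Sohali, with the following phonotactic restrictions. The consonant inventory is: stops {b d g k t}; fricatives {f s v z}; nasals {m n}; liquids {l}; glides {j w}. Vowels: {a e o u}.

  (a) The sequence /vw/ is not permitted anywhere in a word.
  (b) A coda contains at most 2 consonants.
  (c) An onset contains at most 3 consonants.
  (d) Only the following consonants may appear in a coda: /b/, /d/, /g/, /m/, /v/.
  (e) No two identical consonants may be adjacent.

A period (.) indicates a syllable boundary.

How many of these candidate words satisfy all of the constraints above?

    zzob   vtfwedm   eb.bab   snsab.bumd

0

zzob — violates constraint (e): adjacent identical consonants /zz/ → not permitted
vtfwedm — violates constraint (c): syllable 1 onset /vtfw/ has 4 consonants (> 3) → not permitted
eb.bab — violates constraint (e): adjacent identical consonants /bb/ → not permitted
snsab.bumd — violates constraint (e): adjacent identical consonants /bb/ → not permitted
No form is permitted → 0.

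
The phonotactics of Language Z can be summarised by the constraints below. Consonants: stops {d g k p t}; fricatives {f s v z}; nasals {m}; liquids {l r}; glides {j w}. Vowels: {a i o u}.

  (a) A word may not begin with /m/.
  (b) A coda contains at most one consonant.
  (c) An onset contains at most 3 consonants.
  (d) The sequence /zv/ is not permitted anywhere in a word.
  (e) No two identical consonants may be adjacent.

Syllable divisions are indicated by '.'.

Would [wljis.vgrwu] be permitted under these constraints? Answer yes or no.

[wljis.vgrwu] — violates constraint (c): syllable 2 onset /vgrw/ has 4 consonants (> 3) → not permitted

no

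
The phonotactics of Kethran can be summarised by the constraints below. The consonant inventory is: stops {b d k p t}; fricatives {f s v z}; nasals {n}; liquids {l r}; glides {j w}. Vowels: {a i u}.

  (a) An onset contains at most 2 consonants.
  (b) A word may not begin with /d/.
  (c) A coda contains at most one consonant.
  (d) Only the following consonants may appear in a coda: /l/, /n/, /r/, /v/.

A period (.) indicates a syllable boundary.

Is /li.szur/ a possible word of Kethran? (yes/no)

/li.szur/ — σ1 onset /l/, coda /∅/ ok; σ2 onset /sz/ (2C), coda /r/ ok → licit

yes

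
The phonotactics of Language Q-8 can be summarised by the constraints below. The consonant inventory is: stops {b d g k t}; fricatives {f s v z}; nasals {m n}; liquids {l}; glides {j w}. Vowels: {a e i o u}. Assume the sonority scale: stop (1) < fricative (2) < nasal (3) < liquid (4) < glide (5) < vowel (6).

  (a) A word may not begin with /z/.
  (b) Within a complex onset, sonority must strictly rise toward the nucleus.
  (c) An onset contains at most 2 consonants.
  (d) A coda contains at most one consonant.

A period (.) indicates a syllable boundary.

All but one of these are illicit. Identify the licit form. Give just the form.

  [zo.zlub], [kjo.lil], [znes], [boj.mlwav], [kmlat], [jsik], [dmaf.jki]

[zo.zlub] — violates constraint (a): word begins with /z/ → illicit
[kjo.lil] — σ1 onset /kj/ (1→5 rises), coda /∅/ ok; σ2 onset /l/, coda /l/ ok → licit
[znes] — violates constraint (a): word begins with /z/ → illicit
[boj.mlwav] — violates constraint (c): syllable 2 onset /mlw/ has 3 consonants (> 2) → illicit
[kmlat] — violates constraint (c): syllable 1 onset /kml/ has 3 consonants (> 2) → illicit
[jsik] — violates constraint (b): syllable 1 onset /js/: /j/ (glide, 5) → /s/ (fricative, 2) does not rise → illicit
[dmaf.jki] — violates constraint (b): syllable 2 onset /jk/: /j/ (glide, 5) → /k/ (stop, 1) does not rise → illicit

[kjo.lil]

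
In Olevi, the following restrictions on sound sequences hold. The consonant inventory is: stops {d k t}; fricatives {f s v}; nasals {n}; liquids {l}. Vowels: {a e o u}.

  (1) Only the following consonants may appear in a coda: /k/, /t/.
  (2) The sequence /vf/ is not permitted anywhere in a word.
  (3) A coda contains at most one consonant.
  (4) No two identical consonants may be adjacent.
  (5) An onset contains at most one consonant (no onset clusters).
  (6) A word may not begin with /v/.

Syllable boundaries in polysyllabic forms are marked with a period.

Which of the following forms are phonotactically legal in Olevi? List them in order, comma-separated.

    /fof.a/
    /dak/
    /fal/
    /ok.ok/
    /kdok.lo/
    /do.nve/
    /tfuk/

/fof.a/ — violates constraint 1: syllable 1 coda contains /f/, which is not a licensed coda consonant → phonotactically illegal
/dak/ — σ1 onset /d/, coda /k/ ok → phonotactically legal
/fal/ — violates constraint 1: syllable 1 coda contains /l/, which is not a licensed coda consonant → phonotactically illegal
/ok.ok/ — σ1 onset /∅/, coda /k/ ok; σ2 onset /∅/, coda /k/ ok → phonotactically legal
/kdok.lo/ — violates constraint 5: syllable 1 onset /kd/ has 2 consonants (> 1) → phonotactically illegal
/do.nve/ — violates constraint 5: syllable 2 onset /nv/ has 2 consonants (> 1) → phonotactically illegal
/tfuk/ — violates constraint 5: syllable 1 onset /tf/ has 2 consonants (> 1) → phonotactically illegal

/dak/, /ok.ok/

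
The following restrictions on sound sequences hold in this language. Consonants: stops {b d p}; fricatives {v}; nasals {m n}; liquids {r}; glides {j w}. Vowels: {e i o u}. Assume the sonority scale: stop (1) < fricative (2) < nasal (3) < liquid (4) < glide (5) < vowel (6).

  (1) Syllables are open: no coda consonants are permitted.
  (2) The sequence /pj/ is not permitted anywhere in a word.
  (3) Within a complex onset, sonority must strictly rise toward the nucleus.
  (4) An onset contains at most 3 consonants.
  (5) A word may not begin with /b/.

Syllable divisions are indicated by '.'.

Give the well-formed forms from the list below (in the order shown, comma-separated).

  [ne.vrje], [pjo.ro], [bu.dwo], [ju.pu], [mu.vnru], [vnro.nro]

[ne.vrje] — σ1 onset /n/, coda /∅/ ok; σ2 onset /vrj/ (2→4→5 rises), coda /∅/ ok → well-formed
[pjo.ro] — violates constraint 2: contains banned sequence /pj/ → ill-formed
[bu.dwo] — violates constraint 5: word begins with /b/ → ill-formed
[ju.pu] — σ1 onset /j/, coda /∅/ ok; σ2 onset /p/, coda /∅/ ok → well-formed
[mu.vnru] — σ1 onset /m/, coda /∅/ ok; σ2 onset /vnr/ (2→3→4 rises), coda /∅/ ok → well-formed
[vnro.nro] — σ1 onset /vnr/ (2→3→4 rises), coda /∅/ ok; σ2 onset /nr/ (3→4 rises), coda /∅/ ok → well-formed

[ne.vrje], [ju.pu], [mu.vnru], [vnro.nro]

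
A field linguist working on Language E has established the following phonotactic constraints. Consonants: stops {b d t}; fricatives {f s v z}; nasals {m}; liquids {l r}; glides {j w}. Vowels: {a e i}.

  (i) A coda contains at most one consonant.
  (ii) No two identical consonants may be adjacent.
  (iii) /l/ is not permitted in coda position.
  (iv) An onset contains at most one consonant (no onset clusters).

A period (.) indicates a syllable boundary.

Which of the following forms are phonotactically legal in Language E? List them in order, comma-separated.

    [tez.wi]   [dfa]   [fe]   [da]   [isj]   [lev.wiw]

[tez.wi], [fe], [da], [lev.wiw]

[tez.wi] — σ1 onset /t/, coda /z/ ok; σ2 onset /w/, coda /∅/ ok → phonotactically legal
[dfa] — violates constraint (iv): syllable 1 onset /df/ has 2 consonants (> 1) → phonotactically illegal
[fe] — σ1 onset /f/, coda /∅/ ok → phonotactically legal
[da] — σ1 onset /d/, coda /∅/ ok → phonotactically legal
[isj] — violates constraint (i): syllable 1 coda /sj/ has 2 consonants (> 1) → phonotactically illegal
[lev.wiw] — σ1 onset /l/, coda /v/ ok; σ2 onset /w/, coda /w/ ok → phonotactically legal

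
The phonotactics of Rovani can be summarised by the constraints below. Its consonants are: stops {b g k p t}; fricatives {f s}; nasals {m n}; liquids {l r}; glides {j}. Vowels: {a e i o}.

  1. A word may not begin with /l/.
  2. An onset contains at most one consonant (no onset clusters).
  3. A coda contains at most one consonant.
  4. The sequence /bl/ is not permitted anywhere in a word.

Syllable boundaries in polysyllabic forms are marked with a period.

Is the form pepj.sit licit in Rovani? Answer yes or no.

pepj.sit — violates constraint 3: syllable 1 coda /pj/ has 2 consonants (> 1) → illicit

no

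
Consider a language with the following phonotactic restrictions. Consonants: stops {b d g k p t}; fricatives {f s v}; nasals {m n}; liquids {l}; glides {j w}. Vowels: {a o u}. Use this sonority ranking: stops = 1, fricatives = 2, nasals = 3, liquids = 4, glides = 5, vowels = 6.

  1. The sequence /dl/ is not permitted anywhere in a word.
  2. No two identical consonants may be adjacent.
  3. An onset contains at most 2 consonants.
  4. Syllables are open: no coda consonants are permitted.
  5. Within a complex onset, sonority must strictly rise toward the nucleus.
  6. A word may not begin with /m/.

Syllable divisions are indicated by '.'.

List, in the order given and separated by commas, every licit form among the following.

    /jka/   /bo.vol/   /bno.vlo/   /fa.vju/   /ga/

/bno.vlo/, /fa.vju/, /ga/

/jka/ — violates constraint 5: syllable 1 onset /jk/: /j/ (glide, 5) → /k/ (stop, 1) does not rise → illicit
/bo.vol/ — violates constraint 4: syllable 2 coda /l/ has 1 consonant (> 0) → illicit
/bno.vlo/ — σ1 onset /bn/ (1→3 rises), coda /∅/ ok; σ2 onset /vl/ (2→4 rises), coda /∅/ ok → licit
/fa.vju/ — σ1 onset /f/, coda /∅/ ok; σ2 onset /vj/ (2→5 rises), coda /∅/ ok → licit
/ga/ — σ1 onset /g/, coda /∅/ ok → licit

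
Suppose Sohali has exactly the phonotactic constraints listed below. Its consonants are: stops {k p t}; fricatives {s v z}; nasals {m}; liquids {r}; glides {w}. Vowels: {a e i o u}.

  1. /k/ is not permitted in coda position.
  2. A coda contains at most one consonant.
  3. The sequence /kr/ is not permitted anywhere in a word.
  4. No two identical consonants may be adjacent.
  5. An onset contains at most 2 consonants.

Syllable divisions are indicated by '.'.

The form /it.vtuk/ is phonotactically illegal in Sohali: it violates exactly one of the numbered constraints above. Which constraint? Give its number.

1

/it.vtuk/: syllable 2 coda contains /k/.
This is a violation of constraint 1: "/k/ is not permitted in coda position."
The remaining constraints (2, 3, 4, 5) are satisfied.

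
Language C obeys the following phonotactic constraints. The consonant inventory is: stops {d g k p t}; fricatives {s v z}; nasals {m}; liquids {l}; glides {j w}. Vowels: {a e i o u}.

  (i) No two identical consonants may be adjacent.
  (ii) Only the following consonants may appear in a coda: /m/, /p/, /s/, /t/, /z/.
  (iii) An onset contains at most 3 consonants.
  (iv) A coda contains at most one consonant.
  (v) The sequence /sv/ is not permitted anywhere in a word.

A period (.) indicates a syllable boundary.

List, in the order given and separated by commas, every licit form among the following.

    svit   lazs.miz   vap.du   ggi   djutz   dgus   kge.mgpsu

vap.du, dgus

svit — violates constraint (v): contains banned sequence /sv/ → illicit
lazs.miz — violates constraint (iv): syllable 1 coda /zs/ has 2 consonants (> 1) → illicit
vap.du — σ1 onset /v/, coda /p/ ok; σ2 onset /d/, coda /∅/ ok → licit
ggi — violates constraint (i): adjacent identical consonants /gg/ → illicit
djutz — violates constraint (iv): syllable 1 coda /tz/ has 2 consonants (> 1) → illicit
dgus — σ1 onset /dg/ (2C), coda /s/ ok → licit
kge.mgpsu — violates constraint (iii): syllable 2 onset /mgps/ has 4 consonants (> 3) → illicit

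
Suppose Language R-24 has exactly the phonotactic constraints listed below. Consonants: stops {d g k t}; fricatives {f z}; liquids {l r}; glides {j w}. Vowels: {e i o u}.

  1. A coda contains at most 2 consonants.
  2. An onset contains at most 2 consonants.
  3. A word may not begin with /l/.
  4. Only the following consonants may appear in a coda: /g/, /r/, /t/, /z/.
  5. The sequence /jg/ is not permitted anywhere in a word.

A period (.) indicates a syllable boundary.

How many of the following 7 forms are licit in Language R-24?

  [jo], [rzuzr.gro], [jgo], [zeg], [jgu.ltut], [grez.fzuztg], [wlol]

3

[jo] — σ1 onset /j/, coda /∅/ ok → licit
[rzuzr.gro] — σ1 onset /rz/ (2C), coda /zr/ (2C) ok; σ2 onset /gr/ (2C), coda /∅/ ok → licit
[jgo] — violates constraint 5: contains banned sequence /jg/ → illicit
[zeg] — σ1 onset /z/, coda /g/ ok → licit
[jgu.ltut] — violates constraint 5: contains banned sequence /jg/ → illicit
[grez.fzuztg] — violates constraint 1: syllable 2 coda /ztg/ has 3 consonants (> 2) → illicit
[wlol] — violates constraint 4: syllable 1 coda contains /l/, which is not a licensed coda consonant → illicit
Licit: [jo], [rzuzr.gro], [zeg] → 3.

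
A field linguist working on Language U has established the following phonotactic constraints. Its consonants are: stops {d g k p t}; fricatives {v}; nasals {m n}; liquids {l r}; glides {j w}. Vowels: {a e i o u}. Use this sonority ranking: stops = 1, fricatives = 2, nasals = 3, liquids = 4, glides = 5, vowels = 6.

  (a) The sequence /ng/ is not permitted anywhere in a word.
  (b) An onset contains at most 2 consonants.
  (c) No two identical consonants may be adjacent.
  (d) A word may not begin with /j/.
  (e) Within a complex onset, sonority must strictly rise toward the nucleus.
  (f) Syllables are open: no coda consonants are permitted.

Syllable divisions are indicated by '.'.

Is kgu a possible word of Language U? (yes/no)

kgu — violates constraint (e): syllable 1 onset /kg/: /k/ (stop, 1) → /g/ (stop, 1) does not rise → not permitted

no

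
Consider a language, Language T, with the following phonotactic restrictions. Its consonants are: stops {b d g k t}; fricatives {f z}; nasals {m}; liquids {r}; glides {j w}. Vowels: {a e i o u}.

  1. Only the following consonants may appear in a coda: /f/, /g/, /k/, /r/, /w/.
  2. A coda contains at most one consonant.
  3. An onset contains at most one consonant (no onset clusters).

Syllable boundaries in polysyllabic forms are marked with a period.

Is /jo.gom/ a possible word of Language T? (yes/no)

/jo.gom/ — violates constraint 1: syllable 2 coda contains /m/, which is not a licensed coda consonant → not permitted

no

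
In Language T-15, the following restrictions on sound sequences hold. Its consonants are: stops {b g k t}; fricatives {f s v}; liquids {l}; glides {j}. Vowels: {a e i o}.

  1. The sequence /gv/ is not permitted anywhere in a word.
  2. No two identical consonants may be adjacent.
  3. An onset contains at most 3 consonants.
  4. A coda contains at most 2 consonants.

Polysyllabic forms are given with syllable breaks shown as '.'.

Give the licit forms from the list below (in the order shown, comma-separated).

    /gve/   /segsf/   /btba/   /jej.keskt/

/btba/

/gve/ — violates constraint 1: contains banned sequence /gv/ → illicit
/segsf/ — violates constraint 4: syllable 1 coda /gsf/ has 3 consonants (> 2) → illicit
/btba/ — σ1 onset /btb/ (3C), coda /∅/ ok → licit
/jej.keskt/ — violates constraint 4: syllable 2 coda /skt/ has 3 consonants (> 2) → illicit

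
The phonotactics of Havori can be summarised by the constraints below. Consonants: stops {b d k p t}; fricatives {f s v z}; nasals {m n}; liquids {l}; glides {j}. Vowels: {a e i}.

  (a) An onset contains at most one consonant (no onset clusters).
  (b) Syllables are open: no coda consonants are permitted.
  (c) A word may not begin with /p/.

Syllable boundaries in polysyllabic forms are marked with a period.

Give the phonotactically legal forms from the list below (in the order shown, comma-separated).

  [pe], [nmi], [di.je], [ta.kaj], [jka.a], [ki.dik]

[pe] — violates constraint (c): word begins with /p/ → phonotactically illegal
[nmi] — violates constraint (a): syllable 1 onset /nm/ has 2 consonants (> 1) → phonotactically illegal
[di.je] — σ1 onset /d/, coda /∅/ ok; σ2 onset /j/, coda /∅/ ok → phonotactically legal
[ta.kaj] — violates constraint (b): syllable 2 coda /j/ has 1 consonant (> 0) → phonotactically illegal
[jka.a] — violates constraint (a): syllable 1 onset /jk/ has 2 consonants (> 1) → phonotactically illegal
[ki.dik] — violates constraint (b): syllable 2 coda /k/ has 1 consonant (> 0) → phonotactically illegal

[di.je]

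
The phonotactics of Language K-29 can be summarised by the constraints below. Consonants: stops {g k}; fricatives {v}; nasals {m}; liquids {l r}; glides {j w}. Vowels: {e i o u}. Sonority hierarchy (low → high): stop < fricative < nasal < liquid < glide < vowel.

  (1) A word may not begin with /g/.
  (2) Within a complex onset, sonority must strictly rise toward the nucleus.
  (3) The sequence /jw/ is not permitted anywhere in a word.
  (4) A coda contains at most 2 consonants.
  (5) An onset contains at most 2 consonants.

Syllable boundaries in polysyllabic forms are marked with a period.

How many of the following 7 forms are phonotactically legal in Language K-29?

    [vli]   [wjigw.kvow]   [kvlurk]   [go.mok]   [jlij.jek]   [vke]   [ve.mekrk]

1

[vli] — σ1 onset /vl/ (2→4 rises), coda /∅/ ok → phonotactically legal
[wjigw.kvow] — violates constraint 2: syllable 1 onset /wj/: /w/ (glide, 5) → /j/ (glide, 5) does not rise → phonotactically illegal
[kvlurk] — violates constraint 5: syllable 1 onset /kvl/ has 3 consonants (> 2) → phonotactically illegal
[go.mok] — violates constraint 1: word begins with /g/ → phonotactically illegal
[jlij.jek] — violates constraint 2: syllable 1 onset /jl/: /j/ (glide, 5) → /l/ (liquid, 4) does not rise → phonotactically illegal
[vke] — violates constraint 2: syllable 1 onset /vk/: /v/ (fricative, 2) → /k/ (stop, 1) does not rise → phonotactically illegal
[ve.mekrk] — violates constraint 4: syllable 2 coda /krk/ has 3 consonants (> 2) → phonotactically illegal
Phonotactically legal: [vli] → 1.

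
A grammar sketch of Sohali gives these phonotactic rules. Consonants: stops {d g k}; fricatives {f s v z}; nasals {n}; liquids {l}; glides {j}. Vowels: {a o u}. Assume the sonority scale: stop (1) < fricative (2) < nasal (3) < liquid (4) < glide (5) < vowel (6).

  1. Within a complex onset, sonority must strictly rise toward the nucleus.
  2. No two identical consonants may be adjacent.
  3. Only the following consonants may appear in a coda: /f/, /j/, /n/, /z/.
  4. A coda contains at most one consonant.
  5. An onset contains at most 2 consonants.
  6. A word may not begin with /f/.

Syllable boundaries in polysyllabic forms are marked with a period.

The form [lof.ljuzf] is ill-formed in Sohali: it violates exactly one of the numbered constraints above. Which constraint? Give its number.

4

[lof.ljuzf]: syllable 2 coda /zf/ has 2 consonants (> 1).
This is a violation of constraint 4: "A coda contains at most one consonant."
The remaining constraints (1, 2, 3, 5, 6) are satisfied.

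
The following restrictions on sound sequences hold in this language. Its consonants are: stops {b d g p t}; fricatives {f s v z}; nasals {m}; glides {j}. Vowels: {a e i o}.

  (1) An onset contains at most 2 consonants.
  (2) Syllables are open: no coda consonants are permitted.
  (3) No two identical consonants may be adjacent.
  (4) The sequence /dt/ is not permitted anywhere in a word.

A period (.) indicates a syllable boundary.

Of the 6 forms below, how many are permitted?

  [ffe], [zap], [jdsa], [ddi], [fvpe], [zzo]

[ffe] — violates constraint 3: adjacent identical consonants /ff/ → not permitted
[zap] — violates constraint 2: syllable 1 coda /p/ has 1 consonant (> 0) → not permitted
[jdsa] — violates constraint 1: syllable 1 onset /jds/ has 3 consonants (> 2) → not permitted
[ddi] — violates constraint 3: adjacent identical consonants /dd/ → not permitted
[fvpe] — violates constraint 1: syllable 1 onset /fvp/ has 3 consonants (> 2) → not permitted
[zzo] — violates constraint 3: adjacent identical consonants /zz/ → not permitted
No form is permitted → 0.

0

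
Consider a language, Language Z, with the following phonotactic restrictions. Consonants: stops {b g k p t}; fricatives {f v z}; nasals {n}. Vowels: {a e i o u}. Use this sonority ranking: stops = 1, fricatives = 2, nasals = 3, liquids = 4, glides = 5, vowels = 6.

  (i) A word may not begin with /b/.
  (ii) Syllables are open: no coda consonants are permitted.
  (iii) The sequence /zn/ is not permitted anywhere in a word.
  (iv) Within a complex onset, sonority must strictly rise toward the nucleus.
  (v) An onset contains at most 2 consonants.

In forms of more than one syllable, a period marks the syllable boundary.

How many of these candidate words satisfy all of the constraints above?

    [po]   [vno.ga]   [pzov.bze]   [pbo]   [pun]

2

[po] — σ1 onset /p/, coda /∅/ ok → licit
[vno.ga] — σ1 onset /vn/ (2→3 rises), coda /∅/ ok; σ2 onset /g/, coda /∅/ ok → licit
[pzov.bze] — violates constraint (ii): syllable 1 coda /v/ has 1 consonant (> 0) → illicit
[pbo] — violates constraint (iv): syllable 1 onset /pb/: /p/ (stop, 1) → /b/ (stop, 1) does not rise → illicit
[pun] — violates constraint (ii): syllable 1 coda /n/ has 1 consonant (> 0) → illicit
Licit: [po], [vno.ga] → 2.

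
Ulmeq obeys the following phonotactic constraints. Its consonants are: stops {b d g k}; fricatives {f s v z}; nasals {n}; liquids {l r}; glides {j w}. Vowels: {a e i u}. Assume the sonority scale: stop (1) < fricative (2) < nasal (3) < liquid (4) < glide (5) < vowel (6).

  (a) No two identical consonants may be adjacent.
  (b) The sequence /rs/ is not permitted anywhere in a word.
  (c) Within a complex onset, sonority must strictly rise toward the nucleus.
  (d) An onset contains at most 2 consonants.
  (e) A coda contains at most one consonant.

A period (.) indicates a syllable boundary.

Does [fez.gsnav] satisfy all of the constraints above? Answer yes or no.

no

[fez.gsnav] — violates constraint (d): syllable 2 onset /gsn/ has 3 consonants (> 2) → phonotactically illegal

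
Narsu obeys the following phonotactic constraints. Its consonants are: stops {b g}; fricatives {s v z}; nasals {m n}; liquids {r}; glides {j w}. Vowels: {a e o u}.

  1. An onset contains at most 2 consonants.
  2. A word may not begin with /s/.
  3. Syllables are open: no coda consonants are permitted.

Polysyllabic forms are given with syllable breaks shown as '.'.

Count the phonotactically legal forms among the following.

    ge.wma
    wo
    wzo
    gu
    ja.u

ge.wma — σ1 onset /g/, coda /∅/ ok; σ2 onset /wm/ (2C), coda /∅/ ok → phonotactically legal
wo — σ1 onset /w/, coda /∅/ ok → phonotactically legal
wzo — σ1 onset /wz/ (2C), coda /∅/ ok → phonotactically legal
gu — σ1 onset /g/, coda /∅/ ok → phonotactically legal
ja.u — σ1 onset /j/, coda /∅/ ok; σ2 onset /∅/, coda /∅/ ok → phonotactically legal
Phonotactically legal: ge.wma, wo, wzo, gu, ja.u → 5.

5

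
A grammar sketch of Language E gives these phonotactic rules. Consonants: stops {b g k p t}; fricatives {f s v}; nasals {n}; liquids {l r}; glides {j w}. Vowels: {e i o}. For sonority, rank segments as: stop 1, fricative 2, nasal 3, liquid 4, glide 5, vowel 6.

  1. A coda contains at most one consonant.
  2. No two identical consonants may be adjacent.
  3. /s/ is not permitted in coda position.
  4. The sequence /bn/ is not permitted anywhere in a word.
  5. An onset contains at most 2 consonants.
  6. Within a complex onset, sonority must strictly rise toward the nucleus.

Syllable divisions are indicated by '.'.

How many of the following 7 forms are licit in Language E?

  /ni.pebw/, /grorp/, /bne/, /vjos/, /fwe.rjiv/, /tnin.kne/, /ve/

3

/ni.pebw/ — violates constraint 1: syllable 2 coda /bw/ has 2 consonants (> 1) → illicit
/grorp/ — violates constraint 1: syllable 1 coda /rp/ has 2 consonants (> 1) → illicit
/bne/ — violates constraint 4: contains banned sequence /bn/ → illicit
/vjos/ — violates constraint 3: syllable 1 coda contains /s/ → illicit
/fwe.rjiv/ — σ1 onset /fw/ (2→5 rises), coda /∅/ ok; σ2 onset /rj/ (4→5 rises), coda /v/ ok → licit
/tnin.kne/ — σ1 onset /tn/ (1→3 rises), coda /n/ ok; σ2 onset /kn/ (1→3 rises), coda /∅/ ok → licit
/ve/ — σ1 onset /v/, coda /∅/ ok → licit
Licit: /fwe.rjiv/, /tnin.kne/, /ve/ → 3.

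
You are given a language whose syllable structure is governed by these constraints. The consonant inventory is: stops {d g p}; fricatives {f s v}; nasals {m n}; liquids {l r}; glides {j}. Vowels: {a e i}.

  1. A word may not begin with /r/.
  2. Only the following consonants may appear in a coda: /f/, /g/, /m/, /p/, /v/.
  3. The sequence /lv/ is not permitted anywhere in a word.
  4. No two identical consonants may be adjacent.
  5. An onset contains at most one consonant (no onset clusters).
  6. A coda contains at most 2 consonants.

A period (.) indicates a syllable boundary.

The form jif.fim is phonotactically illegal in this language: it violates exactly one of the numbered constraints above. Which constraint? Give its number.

4

jif.fim: adjacent identical consonants /ff/.
This is a violation of constraint 4: "No two identical consonants may be adjacent."
The remaining constraints (1, 2, 3, 5, 6) are satisfied.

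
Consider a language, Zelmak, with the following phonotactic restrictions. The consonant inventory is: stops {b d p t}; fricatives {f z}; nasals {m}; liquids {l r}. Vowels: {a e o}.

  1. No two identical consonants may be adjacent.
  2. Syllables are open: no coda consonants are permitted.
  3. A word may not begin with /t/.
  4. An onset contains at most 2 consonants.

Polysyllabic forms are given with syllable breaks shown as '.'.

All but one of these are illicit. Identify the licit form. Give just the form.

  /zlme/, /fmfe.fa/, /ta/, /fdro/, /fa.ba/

/zlme/ — violates constraint 4: syllable 1 onset /zlm/ has 3 consonants (> 2) → illicit
/fmfe.fa/ — violates constraint 4: syllable 1 onset /fmf/ has 3 consonants (> 2) → illicit
/ta/ — violates constraint 3: word begins with /t/ → illicit
/fdro/ — violates constraint 4: syllable 1 onset /fdr/ has 3 consonants (> 2) → illicit
/fa.ba/ — σ1 onset /f/, coda /∅/ ok; σ2 onset /b/, coda /∅/ ok → licit

/fa.ba/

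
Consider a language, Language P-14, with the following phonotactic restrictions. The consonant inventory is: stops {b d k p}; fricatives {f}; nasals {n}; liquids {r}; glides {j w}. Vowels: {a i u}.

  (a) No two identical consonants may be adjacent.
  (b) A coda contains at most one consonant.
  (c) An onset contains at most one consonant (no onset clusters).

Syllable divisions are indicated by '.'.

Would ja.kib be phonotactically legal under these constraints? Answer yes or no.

yes

ja.kib — σ1 onset /j/, coda /∅/ ok; σ2 onset /k/, coda /b/ ok → phonotactically legal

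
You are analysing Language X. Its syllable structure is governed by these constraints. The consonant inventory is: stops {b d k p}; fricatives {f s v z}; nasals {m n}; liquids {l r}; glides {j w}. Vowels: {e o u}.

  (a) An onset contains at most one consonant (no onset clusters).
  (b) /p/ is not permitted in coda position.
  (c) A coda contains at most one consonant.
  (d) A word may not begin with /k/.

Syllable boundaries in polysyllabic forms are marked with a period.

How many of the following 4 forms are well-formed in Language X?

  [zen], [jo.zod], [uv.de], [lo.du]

[zen] — σ1 onset /z/, coda /n/ ok → well-formed
[jo.zod] — σ1 onset /j/, coda /∅/ ok; σ2 onset /z/, coda /d/ ok → well-formed
[uv.de] — σ1 onset /∅/, coda /v/ ok; σ2 onset /d/, coda /∅/ ok → well-formed
[lo.du] — σ1 onset /l/, coda /∅/ ok; σ2 onset /d/, coda /∅/ ok → well-formed
Well-formed: [zen], [jo.zod], [uv.de], [lo.du] → 4.

4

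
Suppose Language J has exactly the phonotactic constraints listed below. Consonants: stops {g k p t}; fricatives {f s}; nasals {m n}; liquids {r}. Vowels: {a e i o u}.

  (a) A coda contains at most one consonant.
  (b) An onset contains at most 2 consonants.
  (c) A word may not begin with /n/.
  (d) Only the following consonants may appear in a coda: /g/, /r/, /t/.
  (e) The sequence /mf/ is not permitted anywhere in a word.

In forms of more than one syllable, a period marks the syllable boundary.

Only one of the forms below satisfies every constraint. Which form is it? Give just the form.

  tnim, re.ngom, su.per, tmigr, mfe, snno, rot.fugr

tnim — violates constraint (d): syllable 1 coda contains /m/, which is not a licensed coda consonant → not permitted
re.ngom — violates constraint (d): syllable 2 coda contains /m/, which is not a licensed coda consonant → not permitted
su.per — σ1 onset /s/, coda /∅/ ok; σ2 onset /p/, coda /r/ ok → permitted
tmigr — violates constraint (a): syllable 1 coda /gr/ has 2 consonants (> 1) → not permitted
mfe — violates constraint (e): contains banned sequence /mf/ → not permitted
snno — violates constraint (b): syllable 1 onset /snn/ has 3 consonants (> 2) → not permitted
rot.fugr — violates constraint (a): syllable 2 coda /gr/ has 2 consonants (> 1) → not permitted

su.per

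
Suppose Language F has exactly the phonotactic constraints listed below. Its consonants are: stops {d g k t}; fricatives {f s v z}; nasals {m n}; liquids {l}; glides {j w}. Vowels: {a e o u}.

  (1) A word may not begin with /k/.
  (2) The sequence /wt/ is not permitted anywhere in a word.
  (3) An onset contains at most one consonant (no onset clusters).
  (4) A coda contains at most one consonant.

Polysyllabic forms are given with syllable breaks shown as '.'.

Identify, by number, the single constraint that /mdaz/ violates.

3

/mdaz/: syllable 1 onset /md/ has 2 consonants (> 1).
This is a violation of constraint 3: "An onset contains at most one consonant (no onset clusters)."
The remaining constraints (1, 2, 4) are satisfied.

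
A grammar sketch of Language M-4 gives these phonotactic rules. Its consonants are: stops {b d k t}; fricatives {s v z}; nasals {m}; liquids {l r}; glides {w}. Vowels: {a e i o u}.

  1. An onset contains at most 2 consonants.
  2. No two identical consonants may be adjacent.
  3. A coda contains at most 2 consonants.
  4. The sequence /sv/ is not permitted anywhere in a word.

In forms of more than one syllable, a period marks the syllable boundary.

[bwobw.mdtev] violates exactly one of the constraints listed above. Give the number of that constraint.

[bwobw.mdtev]: syllable 2 onset /mdt/ has 3 consonants (> 2).
This is a violation of constraint 1: "An onset contains at most 2 consonants."
The remaining constraints (2, 3, 4) are satisfied.

1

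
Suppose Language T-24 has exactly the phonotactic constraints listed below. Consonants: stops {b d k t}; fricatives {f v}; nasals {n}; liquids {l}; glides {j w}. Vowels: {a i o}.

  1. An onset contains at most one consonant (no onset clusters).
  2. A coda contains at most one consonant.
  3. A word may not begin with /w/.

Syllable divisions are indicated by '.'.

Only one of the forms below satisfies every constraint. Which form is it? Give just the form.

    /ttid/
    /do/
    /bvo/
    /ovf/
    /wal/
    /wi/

/ttid/ — violates constraint 1: syllable 1 onset /tt/ has 2 consonants (> 1) → phonotactically illegal
/do/ — σ1 onset /d/, coda /∅/ ok → phonotactically legal
/bvo/ — violates constraint 1: syllable 1 onset /bv/ has 2 consonants (> 1) → phonotactically illegal
/ovf/ — violates constraint 2: syllable 1 coda /vf/ has 2 consonants (> 1) → phonotactically illegal
/wal/ — violates constraint 3: word begins with /w/ → phonotactically illegal
/wi/ — violates constraint 3: word begins with /w/ → phonotactically illegal

/do/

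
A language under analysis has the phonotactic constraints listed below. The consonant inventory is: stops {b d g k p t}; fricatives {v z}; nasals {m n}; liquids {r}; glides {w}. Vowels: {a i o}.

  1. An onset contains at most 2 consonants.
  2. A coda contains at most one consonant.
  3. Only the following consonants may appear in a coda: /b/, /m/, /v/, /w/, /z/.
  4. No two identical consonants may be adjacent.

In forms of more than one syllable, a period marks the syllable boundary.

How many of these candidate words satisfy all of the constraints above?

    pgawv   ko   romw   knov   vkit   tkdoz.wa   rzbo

pgawv — violates constraint 2: syllable 1 coda /wv/ has 2 consonants (> 1) → ill-formed
ko — σ1 onset /k/, coda /∅/ ok → well-formed
romw — violates constraint 2: syllable 1 coda /mw/ has 2 consonants (> 1) → ill-formed
knov — σ1 onset /kn/ (2C), coda /v/ ok → well-formed
vkit — violates constraint 3: syllable 1 coda contains /t/, which is not a licensed coda consonant → ill-formed
tkdoz.wa — violates constraint 1: syllable 1 onset /tkd/ has 3 consonants (> 2) → ill-formed
rzbo — violates constraint 1: syllable 1 onset /rzb/ has 3 consonants (> 2) → ill-formed
Well-formed: ko, knov → 2.

2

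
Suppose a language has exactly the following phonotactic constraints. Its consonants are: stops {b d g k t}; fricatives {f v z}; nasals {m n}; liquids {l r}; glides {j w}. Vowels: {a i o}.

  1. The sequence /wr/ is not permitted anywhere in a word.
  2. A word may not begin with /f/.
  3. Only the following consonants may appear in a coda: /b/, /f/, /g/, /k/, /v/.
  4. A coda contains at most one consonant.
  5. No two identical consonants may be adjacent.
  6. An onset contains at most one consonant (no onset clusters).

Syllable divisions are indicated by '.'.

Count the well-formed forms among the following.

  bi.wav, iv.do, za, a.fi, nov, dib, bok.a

7

bi.wav — σ1 onset /b/, coda /∅/ ok; σ2 onset /w/, coda /v/ ok → well-formed
iv.do — σ1 onset /∅/, coda /v/ ok; σ2 onset /d/, coda /∅/ ok → well-formed
za — σ1 onset /z/, coda /∅/ ok → well-formed
a.fi — σ1 onset /∅/, coda /∅/ ok; σ2 onset /f/, coda /∅/ ok → well-formed
nov — σ1 onset /n/, coda /v/ ok → well-formed
dib — σ1 onset /d/, coda /b/ ok → well-formed
bok.a — σ1 onset /b/, coda /k/ ok; σ2 onset /∅/, coda /∅/ ok → well-formed
Well-formed: bi.wav, iv.do, za, a.fi, nov, dib, bok.a → 7.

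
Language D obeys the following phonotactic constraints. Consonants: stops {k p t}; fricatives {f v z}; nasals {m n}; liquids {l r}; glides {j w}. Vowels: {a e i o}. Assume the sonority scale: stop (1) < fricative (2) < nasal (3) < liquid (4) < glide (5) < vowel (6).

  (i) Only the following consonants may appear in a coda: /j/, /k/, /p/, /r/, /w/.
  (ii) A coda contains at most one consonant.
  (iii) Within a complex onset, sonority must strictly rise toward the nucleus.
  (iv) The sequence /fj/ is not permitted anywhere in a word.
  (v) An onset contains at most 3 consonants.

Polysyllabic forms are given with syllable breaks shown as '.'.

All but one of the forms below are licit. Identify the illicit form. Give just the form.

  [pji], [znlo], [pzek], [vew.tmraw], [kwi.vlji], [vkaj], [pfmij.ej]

[vkaj]

[pji] — σ1 onset /pj/ (1→5 rises), coda /∅/ ok → licit
[znlo] — σ1 onset /znl/ (2→3→4 rises), coda /∅/ ok → licit
[pzek] — σ1 onset /pz/ (1→2 rises), coda /k/ ok → licit
[vew.tmraw] — σ1 onset /v/, coda /w/ ok; σ2 onset /tmr/ (1→3→4 rises), coda /w/ ok → licit
[kwi.vlji] — σ1 onset /kw/ (1→5 rises), coda /∅/ ok; σ2 onset /vlj/ (2→4→5 rises), coda /∅/ ok → licit
[vkaj] — violates constraint (iii): syllable 1 onset /vk/: /v/ (fricative, 2) → /k/ (stop, 1) does not rise → illicit
[pfmij.ej] — σ1 onset /pfm/ (1→2→3 rises), coda /j/ ok; σ2 onset /∅/, coda /j/ ok → licit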